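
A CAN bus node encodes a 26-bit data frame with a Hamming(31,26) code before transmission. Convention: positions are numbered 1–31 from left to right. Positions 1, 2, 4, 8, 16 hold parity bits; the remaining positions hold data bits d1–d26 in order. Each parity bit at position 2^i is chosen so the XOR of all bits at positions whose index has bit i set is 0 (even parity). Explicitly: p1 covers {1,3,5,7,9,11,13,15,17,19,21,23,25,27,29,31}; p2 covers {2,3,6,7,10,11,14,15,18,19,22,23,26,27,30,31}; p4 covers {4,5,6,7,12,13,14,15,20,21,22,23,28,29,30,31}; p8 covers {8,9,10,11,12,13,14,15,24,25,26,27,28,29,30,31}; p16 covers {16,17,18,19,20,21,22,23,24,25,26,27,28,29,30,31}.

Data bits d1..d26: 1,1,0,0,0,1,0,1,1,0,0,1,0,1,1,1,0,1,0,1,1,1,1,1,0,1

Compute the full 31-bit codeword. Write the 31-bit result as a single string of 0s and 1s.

1111100101011001101110101111101

Place data at non-parity positions: p1 p2 1 p4 1 0 0 p8 0 1 0 1 1 0 0 p16 1 0 1 1 1 0 1 0 1 1 1 1 1 0 1
p1 (pos 1,3,5,7,9,11,13,15,17,19,21,23,25,27,29,31): XOR of data positions = 1⊕1⊕0⊕0⊕0⊕1⊕0⊕1⊕1⊕1⊕1⊕1⊕1⊕1⊕1 = 1
p2 (pos 2,3,6,7,10,11,14,15,18,19,22,23,26,27,30,31): XOR of data positions = 1⊕0⊕0⊕1⊕0⊕0⊕0⊕0⊕1⊕0⊕1⊕1⊕1⊕0⊕1 = 1
p4 (pos 4,5,6,7,12,13,14,15,20,21,22,23,28,29,30,31): XOR of data positions = 1⊕0⊕0⊕1⊕1⊕0⊕0⊕1⊕1⊕0⊕1⊕1⊕1⊕0⊕1 = 1
p8 (pos 8,9,10,11,12,13,14,15,24,25,26,27,28,29,30,31): XOR of data positions = 0⊕1⊕0⊕1⊕1⊕0⊕0⊕0⊕1⊕1⊕1⊕1⊕1⊕0⊕1 = 1
p16 (pos 16,17,18,19,20,21,22,23,24,25,26,27,28,29,30,31): XOR of data positions = 1⊕0⊕1⊕1⊕1⊕0⊕1⊕0⊕1⊕1⊕1⊕1⊕1⊕0⊕1 = 1
Codeword: 1111100101011001101110101111101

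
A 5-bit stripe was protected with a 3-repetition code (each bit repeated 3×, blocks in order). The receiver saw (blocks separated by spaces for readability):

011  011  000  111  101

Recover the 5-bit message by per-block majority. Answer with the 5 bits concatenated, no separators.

11011

Block 1 (011): 2 ones → 1
Block 2 (011): 2 ones → 1
Block 3 (000): 0 ones → 0
Block 4 (111): 3 ones → 1
Block 5 (101): 2 ones → 1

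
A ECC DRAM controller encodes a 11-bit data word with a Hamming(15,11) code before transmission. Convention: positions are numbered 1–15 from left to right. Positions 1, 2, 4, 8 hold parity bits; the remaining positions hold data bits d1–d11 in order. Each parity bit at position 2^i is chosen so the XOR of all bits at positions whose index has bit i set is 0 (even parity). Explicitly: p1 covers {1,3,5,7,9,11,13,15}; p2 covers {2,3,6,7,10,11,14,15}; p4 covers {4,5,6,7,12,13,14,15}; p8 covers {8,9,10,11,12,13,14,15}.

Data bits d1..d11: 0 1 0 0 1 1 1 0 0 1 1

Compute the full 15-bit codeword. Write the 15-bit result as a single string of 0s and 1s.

Place data at non-parity positions: p1 p2 0 p4 1 0 0 p8 1 1 1 0 0 1 1
p1 (pos 1,3,5,7,9,11,13,15): XOR of data positions = 0⊕1⊕0⊕1⊕1⊕0⊕1 = 0
p2 (pos 2,3,6,7,10,11,14,15): XOR of data positions = 0⊕0⊕0⊕1⊕1⊕1⊕1 = 0
p4 (pos 4,5,6,7,12,13,14,15): XOR of data positions = 1⊕0⊕0⊕0⊕0⊕1⊕1 = 1
p8 (pos 8,9,10,11,12,13,14,15): XOR of data positions = 1⊕1⊕1⊕0⊕0⊕1⊕1 = 1
Codeword: 000110011110011

000110011110011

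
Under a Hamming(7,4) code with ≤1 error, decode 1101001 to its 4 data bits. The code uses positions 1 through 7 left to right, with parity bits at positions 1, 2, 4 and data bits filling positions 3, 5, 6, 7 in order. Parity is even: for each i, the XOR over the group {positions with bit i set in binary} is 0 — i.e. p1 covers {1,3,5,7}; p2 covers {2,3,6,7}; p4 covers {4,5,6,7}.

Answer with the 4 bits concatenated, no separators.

s1 (pos 1,3,5,7): 1⊕0⊕0⊕1 = 0
s2 (pos 2,3,6,7): 1⊕0⊕0⊕1 = 0
s4 (pos 4,5,6,7): 1⊕0⊕0⊕1 = 0
Syndrome s4…s1 = 000 → no error.
Read data bits from positions 3,5,6,7: 0001

0001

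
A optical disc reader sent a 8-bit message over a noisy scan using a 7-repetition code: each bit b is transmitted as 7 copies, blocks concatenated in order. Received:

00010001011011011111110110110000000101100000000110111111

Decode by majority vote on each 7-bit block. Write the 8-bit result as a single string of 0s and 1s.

01110001

Block 1 (0001000): 1 one → 0
Block 2 (1011011): 5 ones → 1
Block 3 (0111111): 6 ones → 1
Block 4 (1011011): 5 ones → 1
Block 5 (0000000): 0 ones → 0
Block 6 (1011000): 3 ones → 0
Block 7 (0000011): 2 ones → 0
Block 8 (0111111): 6 ones → 1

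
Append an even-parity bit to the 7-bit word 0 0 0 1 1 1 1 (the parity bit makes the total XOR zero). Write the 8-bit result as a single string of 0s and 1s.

00011110

XOR of the 7 data bits: 0⊕0⊕0⊕1⊕1⊕1⊕1 = 0
Parity bit = 0 (so all 8 bits XOR to 0).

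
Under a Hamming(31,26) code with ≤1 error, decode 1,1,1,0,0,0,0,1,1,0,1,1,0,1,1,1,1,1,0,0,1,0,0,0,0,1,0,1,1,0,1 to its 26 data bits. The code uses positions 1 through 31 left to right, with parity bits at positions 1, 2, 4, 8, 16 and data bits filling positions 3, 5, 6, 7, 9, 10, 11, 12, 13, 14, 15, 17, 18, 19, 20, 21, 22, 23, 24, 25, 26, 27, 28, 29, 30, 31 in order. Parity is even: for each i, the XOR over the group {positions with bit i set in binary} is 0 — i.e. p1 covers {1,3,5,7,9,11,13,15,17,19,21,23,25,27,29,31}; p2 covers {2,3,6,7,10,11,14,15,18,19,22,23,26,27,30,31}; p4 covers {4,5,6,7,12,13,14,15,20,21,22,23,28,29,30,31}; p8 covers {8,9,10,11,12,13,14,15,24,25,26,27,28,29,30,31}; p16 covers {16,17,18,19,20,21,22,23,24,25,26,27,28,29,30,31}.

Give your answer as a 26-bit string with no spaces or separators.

s1 (pos 1,3,5,7,9,11,13,15,17,19,21,23,25,27,29,31): 1⊕1⊕0⊕0⊕1⊕1⊕0⊕1⊕1⊕0⊕1⊕0⊕0⊕0⊕1⊕1 = 1
s2 (pos 2,3,6,7,10,11,14,15,18,19,22,23,26,27,30,31): 1⊕1⊕0⊕0⊕0⊕1⊕1⊕1⊕1⊕0⊕0⊕0⊕1⊕0⊕0⊕1 = 0
s4 (pos 4,5,6,7,12,13,14,15,20,21,22,23,28,29,30,31): 0⊕0⊕0⊕0⊕1⊕0⊕1⊕1⊕0⊕1⊕0⊕0⊕1⊕1⊕0⊕1 = 1
s8 (pos 8,9,10,11,12,13,14,15,24,25,26,27,28,29,30,31): 1⊕1⊕0⊕1⊕1⊕0⊕1⊕1⊕0⊕0⊕1⊕0⊕1⊕1⊕0⊕1 = 0
s16 (pos 16,17,18,19,20,21,22,23,24,25,26,27,28,29,30,31): 1⊕1⊕1⊕0⊕0⊕1⊕0⊕0⊕0⊕0⊕1⊕0⊕1⊕1⊕0⊕1 = 0
Syndrome s16…s1 = 00101 → error at position 5.
Flip position 5: 1110000110110111110010000101101 → 1110100110110111110010000101101
Read data bits from positions 3,5,6,7,9,10,11,12,13,14,15,17,18,19,20,21,22,23,24,25,26,27,28,29,30,31: 11001011011110010000101101

11001011011110010000101101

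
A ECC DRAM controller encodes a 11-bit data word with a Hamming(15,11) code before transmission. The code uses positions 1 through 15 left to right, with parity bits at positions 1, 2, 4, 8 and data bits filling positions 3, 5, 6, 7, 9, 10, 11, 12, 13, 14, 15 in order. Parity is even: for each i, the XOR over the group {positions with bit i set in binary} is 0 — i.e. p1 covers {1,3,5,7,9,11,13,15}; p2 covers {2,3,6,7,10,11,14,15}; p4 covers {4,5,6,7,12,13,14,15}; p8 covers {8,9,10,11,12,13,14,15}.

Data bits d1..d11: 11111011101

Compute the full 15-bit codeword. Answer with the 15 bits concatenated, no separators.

111011111011101

Place data at non-parity positions: p1 p2 1 p4 1 1 1 p8 1 0 1 1 1 0 1
p1 (pos 1,3,5,7,9,11,13,15): XOR of data positions = 1⊕1⊕1⊕1⊕1⊕1⊕1 = 1
p2 (pos 2,3,6,7,10,11,14,15): XOR of data positions = 1⊕1⊕1⊕0⊕1⊕0⊕1 = 1
p4 (pos 4,5,6,7,12,13,14,15): XOR of data positions = 1⊕1⊕1⊕1⊕1⊕0⊕1 = 0
p8 (pos 8,9,10,11,12,13,14,15): XOR of data positions = 1⊕0⊕1⊕1⊕1⊕0⊕1 = 1
Codeword: 111011111011101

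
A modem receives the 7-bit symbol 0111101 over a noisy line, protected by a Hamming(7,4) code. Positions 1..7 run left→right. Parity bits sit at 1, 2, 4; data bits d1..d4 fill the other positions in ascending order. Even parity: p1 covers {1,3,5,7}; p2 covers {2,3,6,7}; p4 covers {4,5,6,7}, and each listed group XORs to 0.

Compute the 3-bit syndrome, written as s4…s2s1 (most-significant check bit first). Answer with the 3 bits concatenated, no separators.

111

s1 (pos 1,3,5,7): 0⊕1⊕1⊕1 = 1
s2 (pos 2,3,6,7): 1⊕1⊕0⊕1 = 1
s4 (pos 4,5,6,7): 1⊕1⊕0⊕1 = 1
Syndrome s4…s1 = 111 → error at position 7.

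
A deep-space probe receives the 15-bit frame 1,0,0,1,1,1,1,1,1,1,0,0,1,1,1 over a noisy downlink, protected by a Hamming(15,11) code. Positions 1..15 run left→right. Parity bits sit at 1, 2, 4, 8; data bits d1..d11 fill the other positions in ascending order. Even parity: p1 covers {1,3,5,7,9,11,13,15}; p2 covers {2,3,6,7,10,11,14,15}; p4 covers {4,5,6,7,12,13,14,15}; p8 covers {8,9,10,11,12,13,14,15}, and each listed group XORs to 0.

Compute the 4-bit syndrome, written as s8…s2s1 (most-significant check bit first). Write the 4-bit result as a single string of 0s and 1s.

0110

s1 (pos 1,3,5,7,9,11,13,15): 1⊕0⊕1⊕1⊕1⊕0⊕1⊕1 = 0
s2 (pos 2,3,6,7,10,11,14,15): 0⊕0⊕1⊕1⊕1⊕0⊕1⊕1 = 1
s4 (pos 4,5,6,7,12,13,14,15): 1⊕1⊕1⊕1⊕0⊕1⊕1⊕1 = 1
s8 (pos 8,9,10,11,12,13,14,15): 1⊕1⊕1⊕0⊕0⊕1⊕1⊕1 = 0
Syndrome s8…s1 = 0110 → error at position 6.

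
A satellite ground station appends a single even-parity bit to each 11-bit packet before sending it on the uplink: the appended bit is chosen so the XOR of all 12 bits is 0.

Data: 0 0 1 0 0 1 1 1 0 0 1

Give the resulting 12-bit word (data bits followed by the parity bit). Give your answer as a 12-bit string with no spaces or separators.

XOR of the 11 data bits: 0⊕0⊕1⊕0⊕0⊕1⊕1⊕1⊕0⊕0⊕1 = 1
Parity bit = 1 (so all 12 bits XOR to 0).

001001110011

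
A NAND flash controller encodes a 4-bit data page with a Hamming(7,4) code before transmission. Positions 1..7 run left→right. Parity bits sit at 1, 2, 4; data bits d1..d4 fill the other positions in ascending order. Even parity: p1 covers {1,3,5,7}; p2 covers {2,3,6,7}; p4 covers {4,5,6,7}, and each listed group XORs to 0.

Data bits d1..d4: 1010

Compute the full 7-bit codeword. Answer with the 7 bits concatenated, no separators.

1011010

Place data at non-parity positions: p1 p2 1 p4 0 1 0
p1 (pos 1,3,5,7): XOR of data positions = 1⊕0⊕0 = 1
p2 (pos 2,3,6,7): XOR of data positions = 1⊕1⊕0 = 0
p4 (pos 4,5,6,7): XOR of data positions = 0⊕1⊕0 = 1
Codeword: 1011010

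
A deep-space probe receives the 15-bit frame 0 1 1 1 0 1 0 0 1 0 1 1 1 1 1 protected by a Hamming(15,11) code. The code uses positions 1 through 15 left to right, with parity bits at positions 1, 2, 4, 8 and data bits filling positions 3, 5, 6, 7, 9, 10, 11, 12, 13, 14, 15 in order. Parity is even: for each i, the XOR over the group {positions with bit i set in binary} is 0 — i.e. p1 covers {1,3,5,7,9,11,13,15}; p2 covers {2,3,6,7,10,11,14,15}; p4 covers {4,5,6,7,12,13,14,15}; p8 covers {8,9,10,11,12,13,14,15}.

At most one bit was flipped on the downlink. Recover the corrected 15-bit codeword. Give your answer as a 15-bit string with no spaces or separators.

111101001011111

s1 (pos 1,3,5,7,9,11,13,15): 0⊕1⊕0⊕0⊕1⊕1⊕1⊕1 = 1
s2 (pos 2,3,6,7,10,11,14,15): 1⊕1⊕1⊕0⊕0⊕1⊕1⊕1 = 0
s4 (pos 4,5,6,7,12,13,14,15): 1⊕0⊕1⊕0⊕1⊕1⊕1⊕1 = 0
s8 (pos 8,9,10,11,12,13,14,15): 0⊕1⊕0⊕1⊕1⊕1⊕1⊕1 = 0
Syndrome s8…s1 = 0001 → error at position 1.
Flip position 1: 011101001011111 → 111101001011111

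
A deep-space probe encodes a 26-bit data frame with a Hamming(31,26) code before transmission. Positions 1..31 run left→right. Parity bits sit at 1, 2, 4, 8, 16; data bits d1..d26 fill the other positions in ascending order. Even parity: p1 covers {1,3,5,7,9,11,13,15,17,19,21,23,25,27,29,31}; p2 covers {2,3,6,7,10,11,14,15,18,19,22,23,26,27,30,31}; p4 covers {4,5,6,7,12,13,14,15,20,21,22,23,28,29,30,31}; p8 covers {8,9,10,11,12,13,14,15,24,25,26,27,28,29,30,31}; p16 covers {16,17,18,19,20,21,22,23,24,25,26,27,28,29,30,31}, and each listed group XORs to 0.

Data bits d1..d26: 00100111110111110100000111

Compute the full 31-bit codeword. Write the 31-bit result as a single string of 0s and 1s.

Place data at non-parity positions: p1 p2 0 p4 0 1 0 p8 0 1 1 1 1 1 0 p16 1 1 1 1 1 0 1 0 0 0 0 0 1 1 1
p1 (pos 1,3,5,7,9,11,13,15,17,19,21,23,25,27,29,31): XOR of data positions = 0⊕0⊕0⊕0⊕1⊕1⊕0⊕1⊕1⊕1⊕1⊕0⊕0⊕1⊕1 = 0
p2 (pos 2,3,6,7,10,11,14,15,18,19,22,23,26,27,30,31): XOR of data positions = 0⊕1⊕0⊕1⊕1⊕1⊕0⊕1⊕1⊕0⊕1⊕0⊕0⊕1⊕1 = 1
p4 (pos 4,5,6,7,12,13,14,15,20,21,22,23,28,29,30,31): XOR of data positions = 0⊕1⊕0⊕1⊕1⊕1⊕0⊕1⊕1⊕0⊕1⊕0⊕1⊕1⊕1 = 0
p8 (pos 8,9,10,11,12,13,14,15,24,25,26,27,28,29,30,31): XOR of data positions = 0⊕1⊕1⊕1⊕1⊕1⊕0⊕0⊕0⊕0⊕0⊕0⊕1⊕1⊕1 = 0
p16 (pos 16,17,18,19,20,21,22,23,24,25,26,27,28,29,30,31): XOR of data positions = 1⊕1⊕1⊕1⊕1⊕0⊕1⊕0⊕0⊕0⊕0⊕0⊕1⊕1⊕1 = 1
Codeword: 0100010001111101111110100000111

0100010001111101111110100000111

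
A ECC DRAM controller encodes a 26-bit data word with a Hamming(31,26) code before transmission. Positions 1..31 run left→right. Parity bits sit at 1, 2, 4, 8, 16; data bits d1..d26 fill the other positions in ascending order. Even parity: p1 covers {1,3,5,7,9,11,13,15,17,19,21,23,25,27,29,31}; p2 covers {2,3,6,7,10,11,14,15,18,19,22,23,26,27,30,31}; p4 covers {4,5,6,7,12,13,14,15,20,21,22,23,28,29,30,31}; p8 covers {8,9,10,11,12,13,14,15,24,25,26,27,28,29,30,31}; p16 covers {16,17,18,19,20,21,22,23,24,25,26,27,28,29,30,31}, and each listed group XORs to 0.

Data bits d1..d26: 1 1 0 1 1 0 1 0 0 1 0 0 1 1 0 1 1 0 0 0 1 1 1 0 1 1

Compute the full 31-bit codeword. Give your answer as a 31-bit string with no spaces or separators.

Place data at non-parity positions: p1 p2 1 p4 1 0 1 p8 1 0 1 0 0 1 0 p16 0 1 1 0 1 1 0 0 0 1 1 1 0 1 1
p1 (pos 1,3,5,7,9,11,13,15,17,19,21,23,25,27,29,31): XOR of data positions = 1⊕1⊕1⊕1⊕1⊕0⊕0⊕0⊕1⊕1⊕0⊕0⊕1⊕0⊕1 = 1
p2 (pos 2,3,6,7,10,11,14,15,18,19,22,23,26,27,30,31): XOR of data positions = 1⊕0⊕1⊕0⊕1⊕1⊕0⊕1⊕1⊕1⊕0⊕1⊕1⊕1⊕1 = 1
p4 (pos 4,5,6,7,12,13,14,15,20,21,22,23,28,29,30,31): XOR of data positions = 1⊕0⊕1⊕0⊕0⊕1⊕0⊕0⊕1⊕1⊕0⊕1⊕0⊕1⊕1 = 0
p8 (pos 8,9,10,11,12,13,14,15,24,25,26,27,28,29,30,31): XOR of data positions = 1⊕0⊕1⊕0⊕0⊕1⊕0⊕0⊕0⊕1⊕1⊕1⊕0⊕1⊕1 = 0
p16 (pos 16,17,18,19,20,21,22,23,24,25,26,27,28,29,30,31): XOR of data positions = 0⊕1⊕1⊕0⊕1⊕1⊕0⊕0⊕0⊕1⊕1⊕1⊕0⊕1⊕1 = 1
Codeword: 1110101010100101011011000111011

1110101010100101011011000111011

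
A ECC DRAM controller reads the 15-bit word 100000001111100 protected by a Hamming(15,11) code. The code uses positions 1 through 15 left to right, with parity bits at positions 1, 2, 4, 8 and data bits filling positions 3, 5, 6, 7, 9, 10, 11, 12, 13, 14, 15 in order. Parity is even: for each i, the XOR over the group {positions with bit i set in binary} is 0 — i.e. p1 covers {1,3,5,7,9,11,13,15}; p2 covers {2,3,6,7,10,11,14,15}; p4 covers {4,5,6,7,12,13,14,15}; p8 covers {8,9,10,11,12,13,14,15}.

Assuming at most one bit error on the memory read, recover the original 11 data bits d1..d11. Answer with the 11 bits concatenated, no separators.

s1 (pos 1,3,5,7,9,11,13,15): 1⊕0⊕0⊕0⊕1⊕1⊕1⊕0 = 0
s2 (pos 2,3,6,7,10,11,14,15): 0⊕0⊕0⊕0⊕1⊕1⊕0⊕0 = 0
s4 (pos 4,5,6,7,12,13,14,15): 0⊕0⊕0⊕0⊕1⊕1⊕0⊕0 = 0
s8 (pos 8,9,10,11,12,13,14,15): 0⊕1⊕1⊕1⊕1⊕1⊕0⊕0 = 1
Syndrome s8…s1 = 1000 → error at position 8.
Flip position 8: 100000001111100 → 100000011111100
Read data bits from positions 3,5,6,7,9,10,11,12,13,14,15: 00001111100

00001111100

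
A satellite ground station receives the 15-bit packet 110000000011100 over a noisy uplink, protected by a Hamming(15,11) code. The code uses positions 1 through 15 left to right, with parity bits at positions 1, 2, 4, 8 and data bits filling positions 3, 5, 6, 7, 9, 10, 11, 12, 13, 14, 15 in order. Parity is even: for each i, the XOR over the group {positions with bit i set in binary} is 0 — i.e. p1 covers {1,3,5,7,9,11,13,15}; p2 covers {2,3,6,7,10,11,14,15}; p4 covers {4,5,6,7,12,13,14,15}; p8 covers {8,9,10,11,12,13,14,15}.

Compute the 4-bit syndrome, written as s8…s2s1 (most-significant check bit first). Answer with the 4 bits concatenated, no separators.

1001

s1 (pos 1,3,5,7,9,11,13,15): 1⊕0⊕0⊕0⊕0⊕1⊕1⊕0 = 1
s2 (pos 2,3,6,7,10,11,14,15): 1⊕0⊕0⊕0⊕0⊕1⊕0⊕0 = 0
s4 (pos 4,5,6,7,12,13,14,15): 0⊕0⊕0⊕0⊕1⊕1⊕0⊕0 = 0
s8 (pos 8,9,10,11,12,13,14,15): 0⊕0⊕0⊕1⊕1⊕1⊕0⊕0 = 1
Syndrome s8…s1 = 1001 → error at position 9.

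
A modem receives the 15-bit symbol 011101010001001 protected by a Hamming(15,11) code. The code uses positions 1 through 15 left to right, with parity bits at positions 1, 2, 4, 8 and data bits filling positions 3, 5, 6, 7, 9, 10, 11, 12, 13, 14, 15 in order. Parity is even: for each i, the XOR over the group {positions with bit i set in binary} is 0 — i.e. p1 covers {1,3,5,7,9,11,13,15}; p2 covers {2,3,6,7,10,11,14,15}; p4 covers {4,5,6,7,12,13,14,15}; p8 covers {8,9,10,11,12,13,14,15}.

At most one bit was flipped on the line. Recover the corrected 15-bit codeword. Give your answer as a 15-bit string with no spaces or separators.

011101000001001

s1 (pos 1,3,5,7,9,11,13,15): 0⊕1⊕0⊕0⊕0⊕0⊕0⊕1 = 0
s2 (pos 2,3,6,7,10,11,14,15): 1⊕1⊕1⊕0⊕0⊕0⊕0⊕1 = 0
s4 (pos 4,5,6,7,12,13,14,15): 1⊕0⊕1⊕0⊕1⊕0⊕0⊕1 = 0
s8 (pos 8,9,10,11,12,13,14,15): 1⊕0⊕0⊕0⊕1⊕0⊕0⊕1 = 1
Syndrome s8…s1 = 1000 → error at position 8.
Flip position 8: 011101010001001 → 011101000001001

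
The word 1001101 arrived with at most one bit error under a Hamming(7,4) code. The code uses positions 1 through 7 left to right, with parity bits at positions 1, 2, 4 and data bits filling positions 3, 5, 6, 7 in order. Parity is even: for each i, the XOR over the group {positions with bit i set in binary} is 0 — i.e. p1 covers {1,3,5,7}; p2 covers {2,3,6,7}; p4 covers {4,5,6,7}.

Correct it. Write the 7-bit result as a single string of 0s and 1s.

s1 (pos 1,3,5,7): 1⊕0⊕1⊕1 = 1
s2 (pos 2,3,6,7): 0⊕0⊕0⊕1 = 1
s4 (pos 4,5,6,7): 1⊕1⊕0⊕1 = 1
Syndrome s4…s1 = 111 → error at position 7.
Flip position 7: 1001101 → 1001100

1001100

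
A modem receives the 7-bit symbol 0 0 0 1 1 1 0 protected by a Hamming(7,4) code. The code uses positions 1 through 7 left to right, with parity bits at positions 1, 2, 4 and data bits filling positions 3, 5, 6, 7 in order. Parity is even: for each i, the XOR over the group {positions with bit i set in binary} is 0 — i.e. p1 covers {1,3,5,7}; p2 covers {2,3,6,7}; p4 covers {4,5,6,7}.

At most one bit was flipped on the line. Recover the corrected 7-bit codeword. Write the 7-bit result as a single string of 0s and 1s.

0001111

s1 (pos 1,3,5,7): 0⊕0⊕1⊕0 = 1
s2 (pos 2,3,6,7): 0⊕0⊕1⊕0 = 1
s4 (pos 4,5,6,7): 1⊕1⊕1⊕0 = 1
Syndrome s4…s1 = 111 → error at position 7.
Flip position 7: 0001110 → 0001111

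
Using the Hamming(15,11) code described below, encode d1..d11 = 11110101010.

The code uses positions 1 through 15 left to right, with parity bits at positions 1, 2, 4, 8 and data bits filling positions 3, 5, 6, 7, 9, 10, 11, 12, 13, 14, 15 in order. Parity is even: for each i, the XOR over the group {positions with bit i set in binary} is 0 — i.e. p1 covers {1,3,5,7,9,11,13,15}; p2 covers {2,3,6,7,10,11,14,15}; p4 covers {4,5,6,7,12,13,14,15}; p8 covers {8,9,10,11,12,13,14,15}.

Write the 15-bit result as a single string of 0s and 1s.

111111110101010

Place data at non-parity positions: p1 p2 1 p4 1 1 1 p8 0 1 0 1 0 1 0
p1 (pos 1,3,5,7,9,11,13,15): XOR of data positions = 1⊕1⊕1⊕0⊕0⊕0⊕0 = 1
p2 (pos 2,3,6,7,10,11,14,15): XOR of data positions = 1⊕1⊕1⊕1⊕0⊕1⊕0 = 1
p4 (pos 4,5,6,7,12,13,14,15): XOR of data positions = 1⊕1⊕1⊕1⊕0⊕1⊕0 = 1
p8 (pos 8,9,10,11,12,13,14,15): XOR of data positions = 0⊕1⊕0⊕1⊕0⊕1⊕0 = 1
Codeword: 111111110101010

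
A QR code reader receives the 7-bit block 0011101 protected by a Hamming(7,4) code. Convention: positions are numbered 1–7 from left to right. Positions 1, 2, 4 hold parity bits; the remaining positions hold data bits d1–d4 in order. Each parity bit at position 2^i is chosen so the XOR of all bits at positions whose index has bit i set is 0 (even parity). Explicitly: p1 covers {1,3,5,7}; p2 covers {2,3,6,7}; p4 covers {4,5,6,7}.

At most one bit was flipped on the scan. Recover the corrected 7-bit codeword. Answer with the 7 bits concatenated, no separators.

0011001

s1 (pos 1,3,5,7): 0⊕1⊕1⊕1 = 1
s2 (pos 2,3,6,7): 0⊕1⊕0⊕1 = 0
s4 (pos 4,5,6,7): 1⊕1⊕0⊕1 = 1
Syndrome s4…s1 = 101 → error at position 5.
Flip position 5: 0011101 → 0011001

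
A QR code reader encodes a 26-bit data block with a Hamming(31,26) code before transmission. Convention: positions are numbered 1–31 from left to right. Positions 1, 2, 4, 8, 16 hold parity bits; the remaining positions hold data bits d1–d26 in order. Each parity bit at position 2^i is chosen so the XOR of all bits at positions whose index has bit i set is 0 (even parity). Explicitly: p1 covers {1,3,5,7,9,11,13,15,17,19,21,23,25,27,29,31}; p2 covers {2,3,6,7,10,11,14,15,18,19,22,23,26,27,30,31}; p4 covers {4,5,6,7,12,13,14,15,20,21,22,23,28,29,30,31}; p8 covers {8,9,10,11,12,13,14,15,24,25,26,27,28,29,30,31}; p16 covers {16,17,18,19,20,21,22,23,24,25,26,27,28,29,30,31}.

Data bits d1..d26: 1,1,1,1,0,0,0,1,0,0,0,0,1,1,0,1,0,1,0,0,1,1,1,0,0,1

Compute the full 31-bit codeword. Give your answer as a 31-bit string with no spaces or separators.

0110111100010000011010100111001

Place data at non-parity positions: p1 p2 1 p4 1 1 1 p8 0 0 0 1 0 0 0 p16 0 1 1 0 1 0 1 0 0 1 1 1 0 0 1
p1 (pos 1,3,5,7,9,11,13,15,17,19,21,23,25,27,29,31): XOR of data positions = 1⊕1⊕1⊕0⊕0⊕0⊕0⊕0⊕1⊕1⊕1⊕0⊕1⊕0⊕1 = 0
p2 (pos 2,3,6,7,10,11,14,15,18,19,22,23,26,27,30,31): XOR of data positions = 1⊕1⊕1⊕0⊕0⊕0⊕0⊕1⊕1⊕0⊕1⊕1⊕1⊕0⊕1 = 1
p4 (pos 4,5,6,7,12,13,14,15,20,21,22,23,28,29,30,31): XOR of data positions = 1⊕1⊕1⊕1⊕0⊕0⊕0⊕0⊕1⊕0⊕1⊕1⊕0⊕0⊕1 = 0
p8 (pos 8,9,10,11,12,13,14,15,24,25,26,27,28,29,30,31): XOR of data positions = 0⊕0⊕0⊕1⊕0⊕0⊕0⊕0⊕0⊕1⊕1⊕1⊕0⊕0⊕1 = 1
p16 (pos 16,17,18,19,20,21,22,23,24,25,26,27,28,29,30,31): XOR of data positions = 0⊕1⊕1⊕0⊕1⊕0⊕1⊕0⊕0⊕1⊕1⊕1⊕0⊕0⊕1 = 0
Codeword: 0110111100010000011010100111001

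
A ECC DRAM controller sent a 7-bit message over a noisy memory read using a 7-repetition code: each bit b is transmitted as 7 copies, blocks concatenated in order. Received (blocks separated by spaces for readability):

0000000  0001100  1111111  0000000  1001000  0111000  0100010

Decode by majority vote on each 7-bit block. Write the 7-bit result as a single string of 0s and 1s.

0010000

Block 1 (0000000): 0 ones → 0
Block 2 (0001100): 2 ones → 0
Block 3 (1111111): 7 ones → 1
Block 4 (0000000): 0 ones → 0
Block 5 (1001000): 2 ones → 0
Block 6 (0111000): 3 ones → 0
Block 7 (0100010): 2 ones → 0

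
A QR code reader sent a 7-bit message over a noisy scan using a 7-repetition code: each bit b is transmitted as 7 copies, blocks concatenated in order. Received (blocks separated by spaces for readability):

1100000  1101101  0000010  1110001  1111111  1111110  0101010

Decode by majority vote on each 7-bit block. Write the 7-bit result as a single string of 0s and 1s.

Block 1 (1100000): 2 ones → 0
Block 2 (1101101): 5 ones → 1
Block 3 (0000010): 1 one → 0
Block 4 (1110001): 4 ones → 1
Block 5 (1111111): 7 ones → 1
Block 6 (1111110): 6 ones → 1
Block 7 (0101010): 3 ones → 0

0101110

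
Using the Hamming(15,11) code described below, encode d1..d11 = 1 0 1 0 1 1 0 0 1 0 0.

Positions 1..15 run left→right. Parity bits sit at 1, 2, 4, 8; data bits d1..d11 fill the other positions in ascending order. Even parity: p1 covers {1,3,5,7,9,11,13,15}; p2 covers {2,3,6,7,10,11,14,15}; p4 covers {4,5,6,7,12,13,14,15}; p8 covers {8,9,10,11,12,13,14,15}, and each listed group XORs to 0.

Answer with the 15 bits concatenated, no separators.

Place data at non-parity positions: p1 p2 1 p4 0 1 0 p8 1 1 0 0 1 0 0
p1 (pos 1,3,5,7,9,11,13,15): XOR of data positions = 1⊕0⊕0⊕1⊕0⊕1⊕0 = 1
p2 (pos 2,3,6,7,10,11,14,15): XOR of data positions = 1⊕1⊕0⊕1⊕0⊕0⊕0 = 1
p4 (pos 4,5,6,7,12,13,14,15): XOR of data positions = 0⊕1⊕0⊕0⊕1⊕0⊕0 = 0
p8 (pos 8,9,10,11,12,13,14,15): XOR of data positions = 1⊕1⊕0⊕0⊕1⊕0⊕0 = 1
Codeword: 111001011100100

111001011100100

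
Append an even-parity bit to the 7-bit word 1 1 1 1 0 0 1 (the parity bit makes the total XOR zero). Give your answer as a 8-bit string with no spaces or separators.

XOR of the 7 data bits: 1⊕1⊕1⊕1⊕0⊕0⊕1 = 1
Parity bit = 1 (so all 8 bits XOR to 0).

11110011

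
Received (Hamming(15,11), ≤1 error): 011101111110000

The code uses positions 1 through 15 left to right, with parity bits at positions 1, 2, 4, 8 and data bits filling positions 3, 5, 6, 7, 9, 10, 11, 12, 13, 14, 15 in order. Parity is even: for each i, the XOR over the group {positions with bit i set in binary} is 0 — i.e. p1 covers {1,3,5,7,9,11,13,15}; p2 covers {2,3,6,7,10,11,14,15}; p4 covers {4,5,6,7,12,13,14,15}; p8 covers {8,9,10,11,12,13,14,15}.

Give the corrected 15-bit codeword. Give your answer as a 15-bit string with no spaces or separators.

011001111110000

s1 (pos 1,3,5,7,9,11,13,15): 0⊕1⊕0⊕1⊕1⊕1⊕0⊕0 = 0
s2 (pos 2,3,6,7,10,11,14,15): 1⊕1⊕1⊕1⊕1⊕1⊕0⊕0 = 0
s4 (pos 4,5,6,7,12,13,14,15): 1⊕0⊕1⊕1⊕0⊕0⊕0⊕0 = 1
s8 (pos 8,9,10,11,12,13,14,15): 1⊕1⊕1⊕1⊕0⊕0⊕0⊕0 = 0
Syndrome s8…s1 = 0100 → error at position 4.
Flip position 4: 011101111110000 → 011001111110000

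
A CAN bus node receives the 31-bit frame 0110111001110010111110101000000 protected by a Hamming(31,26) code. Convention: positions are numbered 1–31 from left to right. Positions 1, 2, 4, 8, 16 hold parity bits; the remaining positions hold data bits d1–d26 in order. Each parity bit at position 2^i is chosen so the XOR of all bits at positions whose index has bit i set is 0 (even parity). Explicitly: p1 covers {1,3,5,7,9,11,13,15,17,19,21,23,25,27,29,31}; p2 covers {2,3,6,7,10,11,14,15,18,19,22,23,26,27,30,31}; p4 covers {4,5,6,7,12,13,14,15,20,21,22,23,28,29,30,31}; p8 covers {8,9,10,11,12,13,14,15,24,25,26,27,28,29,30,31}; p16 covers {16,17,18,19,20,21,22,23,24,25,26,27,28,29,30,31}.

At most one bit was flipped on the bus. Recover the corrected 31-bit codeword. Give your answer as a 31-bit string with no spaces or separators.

s1 (pos 1,3,5,7,9,11,13,15,17,19,21,23,25,27,29,31): 0⊕1⊕1⊕1⊕0⊕1⊕0⊕1⊕1⊕1⊕1⊕1⊕1⊕0⊕0⊕0 = 0
s2 (pos 2,3,6,7,10,11,14,15,18,19,22,23,26,27,30,31): 1⊕1⊕1⊕1⊕1⊕1⊕0⊕1⊕1⊕1⊕0⊕1⊕0⊕0⊕0⊕0 = 0
s4 (pos 4,5,6,7,12,13,14,15,20,21,22,23,28,29,30,31): 0⊕1⊕1⊕1⊕1⊕0⊕0⊕1⊕1⊕1⊕0⊕1⊕0⊕0⊕0⊕0 = 0
s8 (pos 8,9,10,11,12,13,14,15,24,25,26,27,28,29,30,31): 0⊕0⊕1⊕1⊕1⊕0⊕0⊕1⊕0⊕1⊕0⊕0⊕0⊕0⊕0⊕0 = 1
s16 (pos 16,17,18,19,20,21,22,23,24,25,26,27,28,29,30,31): 0⊕1⊕1⊕1⊕1⊕1⊕0⊕1⊕0⊕1⊕0⊕0⊕0⊕0⊕0⊕0 = 1
Syndrome s16…s1 = 11000 → error at position 24.
Flip position 24: 0110111001110010111110101000000 → 0110111001110010111110111000000

0110111001110010111110111000000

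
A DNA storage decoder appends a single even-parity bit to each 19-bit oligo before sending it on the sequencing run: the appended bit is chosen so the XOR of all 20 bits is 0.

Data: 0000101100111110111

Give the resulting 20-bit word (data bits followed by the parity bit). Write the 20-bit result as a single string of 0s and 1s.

XOR of the 19 data bits: 0⊕0⊕0⊕0⊕1⊕0⊕1⊕1⊕0⊕0⊕1⊕1⊕1⊕1⊕1⊕0⊕1⊕1⊕1 = 1
Parity bit = 1 (so all 20 bits XOR to 0).

00001011001111101111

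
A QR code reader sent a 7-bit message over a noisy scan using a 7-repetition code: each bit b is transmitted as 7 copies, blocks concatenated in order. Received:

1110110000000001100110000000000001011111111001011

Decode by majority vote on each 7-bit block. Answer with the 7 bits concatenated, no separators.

1010011

Block 1 (1110110): 5 ones → 1
Block 2 (0000000): 0 ones → 0
Block 3 (0110011): 4 ones → 1
Block 4 (0000000): 0 ones → 0
Block 5 (0000010): 1 one → 0
Block 6 (1111111): 7 ones → 1
Block 7 (1001011): 4 ones → 1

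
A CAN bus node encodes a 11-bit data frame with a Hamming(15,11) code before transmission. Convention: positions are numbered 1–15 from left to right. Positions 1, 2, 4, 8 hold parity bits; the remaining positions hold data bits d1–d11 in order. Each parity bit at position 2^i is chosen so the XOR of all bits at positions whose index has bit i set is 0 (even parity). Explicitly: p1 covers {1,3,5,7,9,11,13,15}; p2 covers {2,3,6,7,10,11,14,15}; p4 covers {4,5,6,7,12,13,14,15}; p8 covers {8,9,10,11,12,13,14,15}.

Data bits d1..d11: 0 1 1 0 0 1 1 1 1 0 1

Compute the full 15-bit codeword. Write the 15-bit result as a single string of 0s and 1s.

000111010111101

Place data at non-parity positions: p1 p2 0 p4 1 1 0 p8 0 1 1 1 1 0 1
p1 (pos 1,3,5,7,9,11,13,15): XOR of data positions = 0⊕1⊕0⊕0⊕1⊕1⊕1 = 0
p2 (pos 2,3,6,7,10,11,14,15): XOR of data positions = 0⊕1⊕0⊕1⊕1⊕0⊕1 = 0
p4 (pos 4,5,6,7,12,13,14,15): XOR of data positions = 1⊕1⊕0⊕1⊕1⊕0⊕1 = 1
p8 (pos 8,9,10,11,12,13,14,15): XOR of data positions = 0⊕1⊕1⊕1⊕1⊕0⊕1 = 1
Codeword: 000111010111101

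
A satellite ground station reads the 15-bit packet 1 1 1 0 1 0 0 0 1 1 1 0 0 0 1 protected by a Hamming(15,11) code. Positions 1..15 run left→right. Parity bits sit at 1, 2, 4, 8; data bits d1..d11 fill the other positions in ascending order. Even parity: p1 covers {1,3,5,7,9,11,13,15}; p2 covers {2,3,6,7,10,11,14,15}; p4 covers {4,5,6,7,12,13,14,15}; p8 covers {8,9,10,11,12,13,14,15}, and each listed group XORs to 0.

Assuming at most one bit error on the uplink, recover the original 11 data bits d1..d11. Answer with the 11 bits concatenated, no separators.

11001110001

s1 (pos 1,3,5,7,9,11,13,15): 1⊕1⊕1⊕0⊕1⊕1⊕0⊕1 = 0
s2 (pos 2,3,6,7,10,11,14,15): 1⊕1⊕0⊕0⊕1⊕1⊕0⊕1 = 1
s4 (pos 4,5,6,7,12,13,14,15): 0⊕1⊕0⊕0⊕0⊕0⊕0⊕1 = 0
s8 (pos 8,9,10,11,12,13,14,15): 0⊕1⊕1⊕1⊕0⊕0⊕0⊕1 = 0
Syndrome s8…s1 = 0010 → error at position 2.
Flip position 2: 111010001110001 → 101010001110001
Read data bits from positions 3,5,6,7,9,10,11,12,13,14,15: 11001110001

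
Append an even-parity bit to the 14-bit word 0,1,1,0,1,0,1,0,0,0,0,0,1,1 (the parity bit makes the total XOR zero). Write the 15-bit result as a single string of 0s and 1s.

011010100000110

XOR of the 14 data bits: 0⊕1⊕1⊕0⊕1⊕0⊕1⊕0⊕0⊕0⊕0⊕0⊕1⊕1 = 0
Parity bit = 0 (so all 15 bits XOR to 0).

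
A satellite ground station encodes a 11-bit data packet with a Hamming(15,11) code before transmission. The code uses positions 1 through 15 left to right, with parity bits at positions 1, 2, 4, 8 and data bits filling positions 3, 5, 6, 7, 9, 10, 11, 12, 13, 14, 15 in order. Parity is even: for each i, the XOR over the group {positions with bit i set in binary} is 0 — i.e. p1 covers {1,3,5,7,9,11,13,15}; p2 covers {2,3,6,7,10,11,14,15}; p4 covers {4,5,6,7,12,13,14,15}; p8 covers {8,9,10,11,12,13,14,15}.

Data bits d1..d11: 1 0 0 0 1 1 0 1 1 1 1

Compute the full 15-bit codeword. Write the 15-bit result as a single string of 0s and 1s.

Place data at non-parity positions: p1 p2 1 p4 0 0 0 p8 1 1 0 1 1 1 1
p1 (pos 1,3,5,7,9,11,13,15): XOR of data positions = 1⊕0⊕0⊕1⊕0⊕1⊕1 = 0
p2 (pos 2,3,6,7,10,11,14,15): XOR of data positions = 1⊕0⊕0⊕1⊕0⊕1⊕1 = 0
p4 (pos 4,5,6,7,12,13,14,15): XOR of data positions = 0⊕0⊕0⊕1⊕1⊕1⊕1 = 0
p8 (pos 8,9,10,11,12,13,14,15): XOR of data positions = 1⊕1⊕0⊕1⊕1⊕1⊕1 = 0
Codeword: 001000001101111

001000001101111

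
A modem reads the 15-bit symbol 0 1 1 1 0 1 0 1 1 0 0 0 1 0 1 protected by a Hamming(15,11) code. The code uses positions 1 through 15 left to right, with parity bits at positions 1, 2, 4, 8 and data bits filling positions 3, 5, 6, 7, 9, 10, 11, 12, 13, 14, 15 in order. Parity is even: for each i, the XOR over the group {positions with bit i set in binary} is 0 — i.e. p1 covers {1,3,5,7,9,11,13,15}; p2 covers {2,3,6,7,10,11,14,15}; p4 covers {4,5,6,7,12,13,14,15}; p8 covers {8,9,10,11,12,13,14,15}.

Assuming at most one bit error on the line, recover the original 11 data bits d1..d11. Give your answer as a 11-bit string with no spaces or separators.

10101000101

s1 (pos 1,3,5,7,9,11,13,15): 0⊕1⊕0⊕0⊕1⊕0⊕1⊕1 = 0
s2 (pos 2,3,6,7,10,11,14,15): 1⊕1⊕1⊕0⊕0⊕0⊕0⊕1 = 0
s4 (pos 4,5,6,7,12,13,14,15): 1⊕0⊕1⊕0⊕0⊕1⊕0⊕1 = 0
s8 (pos 8,9,10,11,12,13,14,15): 1⊕1⊕0⊕0⊕0⊕1⊕0⊕1 = 0
Syndrome s8…s1 = 0000 → no error.
Read data bits from positions 3,5,6,7,9,10,11,12,13,14,15: 10101000101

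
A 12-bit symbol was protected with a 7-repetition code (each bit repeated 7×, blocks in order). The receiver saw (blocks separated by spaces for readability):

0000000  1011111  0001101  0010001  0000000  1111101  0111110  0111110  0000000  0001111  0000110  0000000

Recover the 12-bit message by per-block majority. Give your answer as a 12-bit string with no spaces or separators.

Block 1 (0000000): 0 ones → 0
Block 2 (1011111): 6 ones → 1
Block 3 (0001101): 3 ones → 0
Block 4 (0010001): 2 ones → 0
Block 5 (0000000): 0 ones → 0
Block 6 (1111101): 6 ones → 1
Block 7 (0111110): 5 ones → 1
Block 8 (0111110): 5 ones → 1
Block 9 (0000000): 0 ones → 0
Block 10 (0001111): 4 ones → 1
Block 11 (0000110): 2 ones → 0
Block 12 (0000000): 0 ones → 0

010001110100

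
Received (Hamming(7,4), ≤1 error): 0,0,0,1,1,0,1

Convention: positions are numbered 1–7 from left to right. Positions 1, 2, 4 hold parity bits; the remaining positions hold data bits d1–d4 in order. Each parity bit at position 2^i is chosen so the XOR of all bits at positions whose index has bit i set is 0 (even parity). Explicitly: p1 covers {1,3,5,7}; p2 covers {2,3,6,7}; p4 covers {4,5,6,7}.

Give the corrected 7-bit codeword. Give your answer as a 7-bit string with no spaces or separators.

0001111

s1 (pos 1,3,5,7): 0⊕0⊕1⊕1 = 0
s2 (pos 2,3,6,7): 0⊕0⊕0⊕1 = 1
s4 (pos 4,5,6,7): 1⊕1⊕0⊕1 = 1
Syndrome s4…s1 = 110 → error at position 6.
Flip position 6: 0001101 → 0001111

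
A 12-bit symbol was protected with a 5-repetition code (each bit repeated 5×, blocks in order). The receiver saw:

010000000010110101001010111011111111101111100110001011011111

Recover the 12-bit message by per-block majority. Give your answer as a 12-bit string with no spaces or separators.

Block 1 (01000): 1 one → 0
Block 2 (00000): 0 ones → 0
Block 3 (10110): 3 ones → 1
Block 4 (10100): 2 ones → 0
Block 5 (10101): 3 ones → 1
Block 6 (11011): 4 ones → 1
Block 7 (11111): 5 ones → 1
Block 8 (11011): 4 ones → 1
Block 9 (11100): 3 ones → 1
Block 10 (11000): 2 ones → 0
Block 11 (10110): 3 ones → 1
Block 12 (11111): 5 ones → 1

001011111011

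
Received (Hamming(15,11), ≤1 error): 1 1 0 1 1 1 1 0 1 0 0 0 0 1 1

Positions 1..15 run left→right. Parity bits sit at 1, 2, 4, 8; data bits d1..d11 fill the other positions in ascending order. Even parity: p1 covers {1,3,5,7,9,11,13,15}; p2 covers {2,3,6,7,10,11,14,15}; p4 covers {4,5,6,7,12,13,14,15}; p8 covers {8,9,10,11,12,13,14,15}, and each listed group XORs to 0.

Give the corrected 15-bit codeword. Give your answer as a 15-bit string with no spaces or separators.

110111101010011

s1 (pos 1,3,5,7,9,11,13,15): 1⊕0⊕1⊕1⊕1⊕0⊕0⊕1 = 1
s2 (pos 2,3,6,7,10,11,14,15): 1⊕0⊕1⊕1⊕0⊕0⊕1⊕1 = 1
s4 (pos 4,5,6,7,12,13,14,15): 1⊕1⊕1⊕1⊕0⊕0⊕1⊕1 = 0
s8 (pos 8,9,10,11,12,13,14,15): 0⊕1⊕0⊕0⊕0⊕0⊕1⊕1 = 1
Syndrome s8…s1 = 1011 → error at position 11.
Flip position 11: 110111101000011 → 110111101010011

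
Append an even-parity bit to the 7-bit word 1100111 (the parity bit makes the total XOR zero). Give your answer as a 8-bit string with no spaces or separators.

11001111

XOR of the 7 data bits: 1⊕1⊕0⊕0⊕1⊕1⊕1 = 1
Parity bit = 1 (so all 8 bits XOR to 0).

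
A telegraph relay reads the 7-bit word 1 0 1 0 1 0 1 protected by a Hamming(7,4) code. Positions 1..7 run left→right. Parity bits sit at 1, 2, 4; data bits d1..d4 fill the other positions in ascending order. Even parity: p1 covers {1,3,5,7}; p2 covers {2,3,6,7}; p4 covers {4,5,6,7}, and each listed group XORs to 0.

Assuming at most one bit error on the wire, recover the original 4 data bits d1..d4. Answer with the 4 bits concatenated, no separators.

s1 (pos 1,3,5,7): 1⊕1⊕1⊕1 = 0
s2 (pos 2,3,6,7): 0⊕1⊕0⊕1 = 0
s4 (pos 4,5,6,7): 0⊕1⊕0⊕1 = 0
Syndrome s4…s1 = 000 → no error.
Read data bits from positions 3,5,6,7: 1101

1101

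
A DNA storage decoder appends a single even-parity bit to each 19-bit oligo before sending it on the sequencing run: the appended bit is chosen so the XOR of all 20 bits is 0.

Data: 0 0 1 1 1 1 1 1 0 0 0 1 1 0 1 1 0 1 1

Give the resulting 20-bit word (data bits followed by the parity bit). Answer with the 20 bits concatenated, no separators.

XOR of the 19 data bits: 0⊕0⊕1⊕1⊕1⊕1⊕1⊕1⊕0⊕0⊕0⊕1⊕1⊕0⊕1⊕1⊕0⊕1⊕1 = 0
Parity bit = 0 (so all 20 bits XOR to 0).

00111111000110110110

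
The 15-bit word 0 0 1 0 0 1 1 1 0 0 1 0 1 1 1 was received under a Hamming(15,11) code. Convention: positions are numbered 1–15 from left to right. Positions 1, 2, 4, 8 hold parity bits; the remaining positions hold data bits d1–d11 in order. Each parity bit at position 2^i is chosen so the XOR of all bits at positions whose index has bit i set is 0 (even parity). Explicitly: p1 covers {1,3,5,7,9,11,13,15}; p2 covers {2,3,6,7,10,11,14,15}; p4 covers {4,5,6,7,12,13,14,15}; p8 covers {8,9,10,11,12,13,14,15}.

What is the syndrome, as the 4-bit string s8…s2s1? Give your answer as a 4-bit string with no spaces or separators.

s1 (pos 1,3,5,7,9,11,13,15): 0⊕1⊕0⊕1⊕0⊕1⊕1⊕1 = 1
s2 (pos 2,3,6,7,10,11,14,15): 0⊕1⊕1⊕1⊕0⊕1⊕1⊕1 = 0
s4 (pos 4,5,6,7,12,13,14,15): 0⊕0⊕1⊕1⊕0⊕1⊕1⊕1 = 1
s8 (pos 8,9,10,11,12,13,14,15): 1⊕0⊕0⊕1⊕0⊕1⊕1⊕1 = 1
Syndrome s8…s1 = 1101 → error at position 13.

1101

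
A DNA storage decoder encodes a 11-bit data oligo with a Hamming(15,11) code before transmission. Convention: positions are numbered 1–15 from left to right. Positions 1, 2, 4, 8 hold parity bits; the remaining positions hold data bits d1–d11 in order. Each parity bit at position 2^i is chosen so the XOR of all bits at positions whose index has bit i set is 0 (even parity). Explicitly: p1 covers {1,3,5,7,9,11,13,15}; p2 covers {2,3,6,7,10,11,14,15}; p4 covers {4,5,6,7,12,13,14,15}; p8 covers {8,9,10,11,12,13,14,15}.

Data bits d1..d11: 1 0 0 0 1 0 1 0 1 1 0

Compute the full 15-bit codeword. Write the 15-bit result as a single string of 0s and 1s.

011000001010110

Place data at non-parity positions: p1 p2 1 p4 0 0 0 p8 1 0 1 0 1 1 0
p1 (pos 1,3,5,7,9,11,13,15): XOR of data positions = 1⊕0⊕0⊕1⊕1⊕1⊕0 = 0
p2 (pos 2,3,6,7,10,11,14,15): XOR of data positions = 1⊕0⊕0⊕0⊕1⊕1⊕0 = 1
p4 (pos 4,5,6,7,12,13,14,15): XOR of data positions = 0⊕0⊕0⊕0⊕1⊕1⊕0 = 0
p8 (pos 8,9,10,11,12,13,14,15): XOR of data positions = 1⊕0⊕1⊕0⊕1⊕1⊕0 = 0
Codeword: 011000001010110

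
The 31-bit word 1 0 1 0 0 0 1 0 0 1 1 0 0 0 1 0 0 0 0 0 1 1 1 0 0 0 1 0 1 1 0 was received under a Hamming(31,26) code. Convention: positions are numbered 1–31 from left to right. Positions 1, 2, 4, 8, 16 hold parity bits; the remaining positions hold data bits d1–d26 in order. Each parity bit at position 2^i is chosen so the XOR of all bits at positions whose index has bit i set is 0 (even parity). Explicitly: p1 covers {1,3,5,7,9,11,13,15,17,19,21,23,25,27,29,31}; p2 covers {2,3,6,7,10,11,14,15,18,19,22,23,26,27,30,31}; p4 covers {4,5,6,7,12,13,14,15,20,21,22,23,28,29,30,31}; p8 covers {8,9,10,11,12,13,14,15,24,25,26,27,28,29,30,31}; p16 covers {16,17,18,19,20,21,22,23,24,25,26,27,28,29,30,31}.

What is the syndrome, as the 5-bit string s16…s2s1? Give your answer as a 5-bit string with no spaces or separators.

s1 (pos 1,3,5,7,9,11,13,15,17,19,21,23,25,27,29,31): 1⊕1⊕0⊕1⊕0⊕1⊕0⊕1⊕0⊕0⊕1⊕1⊕0⊕1⊕1⊕0 = 1
s2 (pos 2,3,6,7,10,11,14,15,18,19,22,23,26,27,30,31): 0⊕1⊕0⊕1⊕1⊕1⊕0⊕1⊕0⊕0⊕1⊕1⊕0⊕1⊕1⊕0 = 1
s4 (pos 4,5,6,7,12,13,14,15,20,21,22,23,28,29,30,31): 0⊕0⊕0⊕1⊕0⊕0⊕0⊕1⊕0⊕1⊕1⊕1⊕0⊕1⊕1⊕0 = 1
s8 (pos 8,9,10,11,12,13,14,15,24,25,26,27,28,29,30,31): 0⊕0⊕1⊕1⊕0⊕0⊕0⊕1⊕0⊕0⊕0⊕1⊕0⊕1⊕1⊕0 = 0
s16 (pos 16,17,18,19,20,21,22,23,24,25,26,27,28,29,30,31): 0⊕0⊕0⊕0⊕0⊕1⊕1⊕1⊕0⊕0⊕0⊕1⊕0⊕1⊕1⊕0 = 0
Syndrome s16…s1 = 00111 → error at position 7.

00111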